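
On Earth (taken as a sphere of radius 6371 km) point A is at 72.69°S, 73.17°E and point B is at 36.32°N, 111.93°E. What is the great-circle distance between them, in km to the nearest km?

Let φ₁ = -1.2687 rad, φ₂ = 0.6339 rad, and Δλ = 0.6765 rad.
cos c = sin φ₁ sin φ₂ + cos φ₁ cos φ₂ cos Δλ = (-0.9547)(0.5923) + (0.2975)(0.8057)(0.7798) = -0.37853,
so c = arccos(-0.37853) = 1.95900 rad.
Distance = R·c = 6371 × 1.9590 ≈ 12481 km.

12481 km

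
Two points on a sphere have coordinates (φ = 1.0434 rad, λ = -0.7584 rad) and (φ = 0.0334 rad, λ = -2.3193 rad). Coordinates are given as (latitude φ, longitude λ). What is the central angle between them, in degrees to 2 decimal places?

With latitudes φ₁ = 59.782°, φ₂ = 1.914° and longitude difference Δλ = -89.433°:
cos c = sin φ₁ sin φ₂ + cos φ₁ cos φ₂ cos Δλ = (0.8641)(0.0334) + (0.5033)(0.9994)(0.0099) = 0.03383,
so c = arccos(0.03383) = 1.53696 rad.
So the angular separation is 88.06°.

88.06°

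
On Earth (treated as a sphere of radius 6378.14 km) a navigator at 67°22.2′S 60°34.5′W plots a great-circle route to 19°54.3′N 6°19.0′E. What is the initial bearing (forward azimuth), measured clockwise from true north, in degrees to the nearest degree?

61°

With φ₁ = -1.1758, φ₂ = 0.3474, Δλ = 1.1675 rad, the forward-azimuth formula gives
θ = atan2( sin Δλ cos φ₂ , cos φ₁ sin φ₂ − sin φ₁ cos φ₂ cos Δλ ) = atan2(0.8648, 0.4716) = 61.39°.
So the initial bearing is 61°.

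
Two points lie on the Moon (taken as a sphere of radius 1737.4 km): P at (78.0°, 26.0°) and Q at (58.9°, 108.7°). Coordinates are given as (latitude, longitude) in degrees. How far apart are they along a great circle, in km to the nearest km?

960 km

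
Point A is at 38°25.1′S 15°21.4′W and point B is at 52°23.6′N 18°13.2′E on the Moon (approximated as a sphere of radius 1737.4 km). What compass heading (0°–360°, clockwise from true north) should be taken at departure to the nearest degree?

20°

With φ₁ = -0.6705, φ₂ = 0.9144, Δλ = 0.5860 rad, the forward-azimuth formula gives
θ = atan2( sin Δλ cos φ₂ , cos φ₁ sin φ₂ − sin φ₁ cos φ₂ cos Δλ ) = atan2(0.3375, 0.9366) = 19.82°.
So the initial bearing is 20°.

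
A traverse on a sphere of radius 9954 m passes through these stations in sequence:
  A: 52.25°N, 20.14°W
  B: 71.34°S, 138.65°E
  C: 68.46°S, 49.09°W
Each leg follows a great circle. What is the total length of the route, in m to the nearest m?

34540 m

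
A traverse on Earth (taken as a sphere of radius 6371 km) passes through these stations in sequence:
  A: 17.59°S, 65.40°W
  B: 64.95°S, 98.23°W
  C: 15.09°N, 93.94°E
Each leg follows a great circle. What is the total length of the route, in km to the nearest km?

Leg A→B: central angle 0.9110 rad, distance 5804.2 km.
Leg B→C: central angle 2.2594 rad, distance 14394.7 km.
Total: 5804.2 + 14394.7 ≈ 20199 km.

20199 km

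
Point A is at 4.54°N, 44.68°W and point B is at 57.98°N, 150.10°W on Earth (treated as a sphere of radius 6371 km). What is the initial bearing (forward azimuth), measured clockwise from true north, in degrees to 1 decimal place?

329.2°

Δλ = -105.420° = -1.8399 rad.
y = sin Δλ · cos φ₂ = (-0.9640)(0.5302) = -0.5111
x = cos φ₁ sin φ₂ − sin φ₁ cos φ₂ cos Δλ = (0.9969)(0.8479) − (0.0792)(0.5302)(-0.2659) = 0.8564
θ = atan2(y, x) = -30.83°; adding 360° gives 329.2°.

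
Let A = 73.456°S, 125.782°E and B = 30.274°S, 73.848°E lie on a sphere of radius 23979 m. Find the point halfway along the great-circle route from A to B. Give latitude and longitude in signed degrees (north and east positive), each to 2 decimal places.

Central angle δ = 0.8829 rad. Interpolating on the sphere with fraction f = 0.5:
P = [sin((1−f)δ)·A + sin(fδ)·B] / sin δ = 0.5530·A + 0.5530·B in Cartesian coordinates,
giving P = (0.0408, 0.5865, -0.8089), i.e. latitude -53.99°, longitude 86.02°.

-53.99°, 86.02°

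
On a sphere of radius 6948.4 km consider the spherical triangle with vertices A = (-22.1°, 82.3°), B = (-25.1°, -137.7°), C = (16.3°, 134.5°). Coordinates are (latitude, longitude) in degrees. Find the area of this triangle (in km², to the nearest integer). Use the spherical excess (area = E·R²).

70308621 km²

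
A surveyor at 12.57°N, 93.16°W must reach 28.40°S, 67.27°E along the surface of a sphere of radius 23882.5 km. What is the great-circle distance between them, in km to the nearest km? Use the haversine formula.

Let φ₁ = 0.2194 rad, φ₂ = -0.4957 rad, and Δλ = 2.8000 rad.
Haversine: a = sin²(Δφ/2) + cos φ₁ cos φ₂ sin²(Δλ/2) = 0.1225 + (0.9760)(0.8796)(0.9711) = 0.95624.
Central angle c = 2·arcsin(√a) = 2.72010 rad.
Distance = R·c = 23882.5 × 2.7201 ≈ 64963 km.

64963 km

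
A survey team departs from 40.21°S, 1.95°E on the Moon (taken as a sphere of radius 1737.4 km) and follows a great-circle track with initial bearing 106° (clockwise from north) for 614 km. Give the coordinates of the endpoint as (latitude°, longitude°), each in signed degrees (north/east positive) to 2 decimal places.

-42.73°, 28.88°

Angular distance δ = d/R = 614/1737.4 = 0.35340 rad; initial bearing θ = 1.8500 rad.
sin φ₂ = sin φ₁ cos δ + cos φ₁ sin δ cos θ = (-0.6456)(0.9382) + (0.7637)(0.3461)(-0.2756) = -0.6785, so φ₂ = -42.73°.
Δλ = atan2(sin θ sin δ cos φ₁, cos δ − sin φ₁ sin φ₂) = atan2(0.2541, 0.5001) = 26.930°.
λ₂ = 1.950° + 26.930° = 28.88°.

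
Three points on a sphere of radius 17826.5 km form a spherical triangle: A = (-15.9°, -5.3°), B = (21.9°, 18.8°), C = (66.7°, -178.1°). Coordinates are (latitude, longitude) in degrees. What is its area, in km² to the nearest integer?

185663880 km²

Side lengths (central angles): a = 1.5794, b = 2.2511, c = 0.7779 rad; semiperimeter s = 2.3042.
By l'Huilier's theorem, tan(E/4) = √[tan(s/2) tan((s−a)/2) tan((s−b)/2) tan((s−c)/2)], giving spherical excess E = 0.5842 rad.
Area = E·R² = 0.5842 × (17826.5)² ≈ 185663880 km².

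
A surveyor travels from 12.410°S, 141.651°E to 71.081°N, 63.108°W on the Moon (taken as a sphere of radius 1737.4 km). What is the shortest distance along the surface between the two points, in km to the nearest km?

3620 km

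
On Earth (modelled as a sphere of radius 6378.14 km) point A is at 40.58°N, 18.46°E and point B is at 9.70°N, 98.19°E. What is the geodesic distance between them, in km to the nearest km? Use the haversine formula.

8453 km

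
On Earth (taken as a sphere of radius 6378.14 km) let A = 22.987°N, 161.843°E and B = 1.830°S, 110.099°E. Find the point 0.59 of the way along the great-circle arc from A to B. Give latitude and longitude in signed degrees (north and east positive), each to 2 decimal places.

9.37°, 130.28°

Central angle δ = 0.9797 rad. Interpolating on the sphere with fraction f = 0.59:
P = [sin((1−f)δ)·A + sin(fδ)·B] / sin δ = 0.4709·A + 0.6580·B in Cartesian coordinates,
giving P = (-0.6379, 0.7527, 0.1629), i.e. latitude 9.37°, longitude 130.28°.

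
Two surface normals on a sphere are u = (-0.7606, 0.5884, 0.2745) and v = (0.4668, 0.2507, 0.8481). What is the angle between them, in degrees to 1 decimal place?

u·v = 0.0253; |u| = 1.0000, |v| = 1.0000.
cos θ = (u·v)/(|u||v|) = 0.0253, so θ = 88.6°.

88.6°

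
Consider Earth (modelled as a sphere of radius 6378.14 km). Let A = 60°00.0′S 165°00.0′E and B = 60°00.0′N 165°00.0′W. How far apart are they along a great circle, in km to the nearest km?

In radians: φ₁ = -1.0472, φ₂ = 1.0472, Δλ = 30.000° = 0.5236 rad.
cos c = sin φ₁ sin φ₂ + cos φ₁ cos φ₂ cos Δλ = (-0.8660)(0.8660) + (0.5000)(0.5000)(0.8660) = -0.53349,
so c = arccos(-0.53349) = 2.13352 rad.
Distance = R·c = 6378.14 × 2.1335 ≈ 13608 km.

13608 km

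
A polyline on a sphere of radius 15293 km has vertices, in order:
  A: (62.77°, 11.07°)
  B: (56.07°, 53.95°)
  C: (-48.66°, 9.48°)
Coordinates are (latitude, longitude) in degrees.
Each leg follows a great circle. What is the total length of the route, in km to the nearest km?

Leg A→B: central angle 0.3900 rad, distance 5963.7 km.
Leg B→C: central angle 1.9389 rad, distance 29651.7 km.
Total: 5963.7 + 29651.7 ≈ 35615 km.

35615 km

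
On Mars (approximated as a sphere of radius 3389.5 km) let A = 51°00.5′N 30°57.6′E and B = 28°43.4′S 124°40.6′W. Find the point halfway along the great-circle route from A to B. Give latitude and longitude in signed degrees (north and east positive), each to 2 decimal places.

Central angle δ = 2.6387 rad. Interpolating on the sphere with fraction f = 0.5:
P = [sin((1−f)δ)·A + sin(fδ)·B] / sin δ = 2.0094·A + 2.0094·B in Cartesian coordinates,
giving P = (0.0816, -0.7987, 0.5961), i.e. latitude 36.59°, longitude -84.16°.

36.59°, -84.16°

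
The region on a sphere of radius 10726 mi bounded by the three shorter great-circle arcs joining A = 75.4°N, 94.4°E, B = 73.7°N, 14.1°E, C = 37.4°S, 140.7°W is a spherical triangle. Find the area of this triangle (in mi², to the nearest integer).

Side lengths (central angles): a = 2.4730, b = 2.3495, c = 0.3460 rad; semiperimeter s = 2.5843.
By l'Huilier's theorem, tan(E/4) = √[tan(s/2) tan((s−a)/2) tan((s−b)/2) tan((s−c)/2)], giving spherical excess E = 0.8566 rad.
Area = E·R² = 0.8566 × (10726)² ≈ 98551653 mi².

98551653 mi²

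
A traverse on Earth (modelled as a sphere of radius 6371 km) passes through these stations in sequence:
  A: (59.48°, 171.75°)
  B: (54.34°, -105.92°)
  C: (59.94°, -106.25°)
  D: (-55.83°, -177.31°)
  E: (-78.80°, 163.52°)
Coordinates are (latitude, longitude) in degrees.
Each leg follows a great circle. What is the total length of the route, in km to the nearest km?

22287 km

Leg A→B: central angle 0.7386 rad, distance 4705.4 km.
Leg B→C: central angle 0.0978 rad, distance 623.0 km.
Leg C→D: central angle 2.2456 rad, distance 14307.0 km.
Leg D→E: central angle 0.4161 rad, distance 2651.2 km.
Total: 4705.4 + 623.0 + 14307.0 + 2651.2 ≈ 22287 km.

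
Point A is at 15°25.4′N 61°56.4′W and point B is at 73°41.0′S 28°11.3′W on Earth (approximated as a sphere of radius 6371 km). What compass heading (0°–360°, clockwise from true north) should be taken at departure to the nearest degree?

171°

Δλ = 33.752° = 0.5891 rad.
y = sin Δλ · cos φ₂ = (0.5556)(0.2809) = 0.1561
x = cos φ₁ sin φ₂ − sin φ₁ cos φ₂ cos Δλ = (0.9640)(-0.9597) − (0.2659)(0.2809)(0.8315) = -0.9873
θ = atan2(y, x) = 171.02°, so the bearing is 171°.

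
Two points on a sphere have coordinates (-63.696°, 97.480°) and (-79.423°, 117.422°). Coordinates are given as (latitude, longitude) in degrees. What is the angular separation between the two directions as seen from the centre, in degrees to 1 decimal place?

16.7°

Let φ₁ = -1.1117 rad, φ₂ = -1.3862 rad, and Δλ = 0.3481 rad.
cos c = sin φ₁ sin φ₂ + cos φ₁ cos φ₂ cos Δλ = (-0.8965)(-0.9830) + (0.4431)(0.1836)(0.9400) = 0.95769,
so c = arccos(0.95769) = 0.29194 rad.
So the angular separation is 16.7°.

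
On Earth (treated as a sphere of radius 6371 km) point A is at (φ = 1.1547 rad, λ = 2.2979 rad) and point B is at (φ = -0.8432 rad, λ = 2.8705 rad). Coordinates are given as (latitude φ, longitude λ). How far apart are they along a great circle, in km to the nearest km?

With latitudes φ₁ = 66.159°, φ₂ = -48.312° and longitude difference Δλ = 32.808°:
Haversine: a = sin²(Δφ/2) + cos φ₁ cos φ₂ sin²(Δλ/2) = 0.7071 + (0.4042)(0.6651)(0.0798) = 0.72856.
Central angle c = 2·arcsin(√a) = 2.04554 rad.
Distance = R·c = 6371 × 2.0455 ≈ 13032 km.

13032 km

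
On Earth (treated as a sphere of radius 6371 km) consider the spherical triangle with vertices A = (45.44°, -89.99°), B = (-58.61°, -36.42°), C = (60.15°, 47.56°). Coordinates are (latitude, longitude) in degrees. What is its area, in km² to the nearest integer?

Side lengths (central angles): a = 2.3649, b = 1.2022, c = 1.9727 rad; semiperimeter s = 2.7699.
By l'Huilier's theorem, tan(E/4) = √[tan(s/2) tan((s−a)/2) tan((s−b)/2) tan((s−c)/2)], giving spherical excess E = 2.3808 rad.
Area = E·R² = 2.3808 × (6371)² ≈ 96636741 km².

96636741 km²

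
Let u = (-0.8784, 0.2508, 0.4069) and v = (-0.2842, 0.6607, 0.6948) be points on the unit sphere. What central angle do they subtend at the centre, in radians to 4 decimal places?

0.7982 rad

u·v = 0.6981; |u| = 1.0000, |v| = 1.0000.
cos θ = (u·v)/(|u||v|) = 0.6980, so θ = 0.7982 rad.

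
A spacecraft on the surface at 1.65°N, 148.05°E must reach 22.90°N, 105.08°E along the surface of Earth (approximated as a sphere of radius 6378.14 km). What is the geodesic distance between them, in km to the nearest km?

In radians: φ₁ = 0.0288, φ₂ = 0.3997, Δλ = -42.970° = -0.7500 rad.
Haversine: a = sin²(Δφ/2) + cos φ₁ cos φ₂ sin²(Δλ/2) = 0.0340 + (0.9996)(0.9212)(0.1341) = 0.15752.
Central angle c = 2·arcsin(√a) = 0.81624 rad.
Distance = R·c = 6378.14 × 0.8162 ≈ 5206 km.

5206 km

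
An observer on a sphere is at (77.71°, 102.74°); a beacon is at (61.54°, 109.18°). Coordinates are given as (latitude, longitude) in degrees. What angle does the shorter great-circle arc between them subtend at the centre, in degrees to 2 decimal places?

With latitudes φ₁ = 77.710°, φ₂ = 61.540° and longitude difference Δλ = 6.440°:
Haversine: a = sin²(Δφ/2) + cos φ₁ cos φ₂ sin²(Δλ/2) = 0.0198 + (0.2129)(0.4765)(0.0032) = 0.02010.
Central angle c = 2·arcsin(√a) = 0.28451 rad.
So the angular separation is 16.30°.

16.30°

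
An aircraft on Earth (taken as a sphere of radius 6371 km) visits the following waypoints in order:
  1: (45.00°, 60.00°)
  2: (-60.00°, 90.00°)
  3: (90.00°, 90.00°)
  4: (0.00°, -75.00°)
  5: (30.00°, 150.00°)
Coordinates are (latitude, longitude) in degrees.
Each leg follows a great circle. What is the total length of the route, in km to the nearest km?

Leg 1→2: central angle 1.8820 rad, distance 11990.1 km.
Leg 2→3: central angle 2.6180 rad, distance 16679.2 km.
Leg 3→4: central angle 1.5708 rad, distance 10007.5 km.
Leg 4→5: central angle 2.2299 rad, distance 14206.4 km.
Total: 11990.1 + 16679.2 + 10007.5 + 14206.4 ≈ 52883 km.

52883 km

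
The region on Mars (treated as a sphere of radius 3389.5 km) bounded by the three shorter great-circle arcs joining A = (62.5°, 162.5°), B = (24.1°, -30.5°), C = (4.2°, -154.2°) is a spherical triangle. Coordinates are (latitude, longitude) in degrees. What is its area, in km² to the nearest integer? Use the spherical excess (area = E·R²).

Side lengths (central angles): a = 2.0660, b = 1.1592, c = 1.6193 rad; semiperimeter s = 2.4222.
By l'Huilier's theorem, tan(E/4) = √[tan(s/2) tan((s−a)/2) tan((s−b)/2) tan((s−c)/2)], giving spherical excess E = 1.4720 rad.
Area = E·R² = 1.4720 × (3389.5)² ≈ 16911646 km².

16911646 km²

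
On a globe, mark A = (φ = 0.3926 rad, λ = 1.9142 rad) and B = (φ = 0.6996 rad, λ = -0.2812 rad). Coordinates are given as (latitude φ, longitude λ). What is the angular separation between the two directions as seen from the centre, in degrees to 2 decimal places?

99.61°

In radians: φ₁ = 0.3926, φ₂ = 0.6996, Δλ = -125.787° = -2.1954 rad.
cos c = sin φ₁ sin φ₂ + cos φ₁ cos φ₂ cos Δλ = (0.3826)(0.6439) + (0.9239)(0.7651)(-0.5848) = -0.16702,
so c = arccos(-0.16702) = 1.73860 rad.
So the angular separation is 99.61°.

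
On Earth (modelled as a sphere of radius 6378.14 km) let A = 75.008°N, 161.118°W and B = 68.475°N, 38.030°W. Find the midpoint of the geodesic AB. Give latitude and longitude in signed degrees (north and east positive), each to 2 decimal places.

80.63°, -81.87°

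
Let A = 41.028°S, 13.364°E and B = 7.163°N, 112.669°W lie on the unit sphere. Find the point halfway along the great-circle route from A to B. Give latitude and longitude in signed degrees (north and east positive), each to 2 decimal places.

-32.95°, -64.62°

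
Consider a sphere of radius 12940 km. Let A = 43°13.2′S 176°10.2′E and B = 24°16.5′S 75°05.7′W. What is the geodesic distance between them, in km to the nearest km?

19443 km

With latitudes φ₁ = -43.220°, φ₂ = -24.275° and longitude difference Δλ = 108.735°:
cos c = sin φ₁ sin φ₂ + cos φ₁ cos φ₂ cos Δλ = (-0.6848)(-0.4111) + (0.7287)(0.9116)(-0.3212) = 0.06817,
so c = arccos(0.06817) = 1.50258 rad.
Distance = R·c = 12940 × 1.5026 ≈ 19443 km.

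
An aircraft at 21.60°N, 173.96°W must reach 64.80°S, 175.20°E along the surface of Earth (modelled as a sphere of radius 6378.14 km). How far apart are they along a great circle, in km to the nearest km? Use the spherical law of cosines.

9663 km

Let φ₁ = 0.3770 rad, φ₂ = -1.1310 rad, and Δλ = -0.1892 rad.
cos c = sin φ₁ sin φ₂ + cos φ₁ cos φ₂ cos Δλ = (0.3681)(-0.9048) + (0.9298)(0.4258)(0.9822) = 0.05573,
so c = arccos(0.05573) = 1.51504 rad.
Distance = R·c = 6378.14 × 1.5150 ≈ 9663 km.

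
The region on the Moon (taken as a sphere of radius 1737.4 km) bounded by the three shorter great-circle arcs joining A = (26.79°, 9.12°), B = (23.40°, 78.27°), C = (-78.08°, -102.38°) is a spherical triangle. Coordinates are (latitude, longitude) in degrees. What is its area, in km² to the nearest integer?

Side lengths (central angles): a = 2.1872, b = 2.1043, c = 1.0808 rad; semiperimeter s = 2.6862.
By l'Huilier's theorem, tan(E/4) = √[tan(s/2) tan((s−a)/2) tan((s−b)/2) tan((s−c)/2)], giving spherical excess E = 2.1137 rad.
Area = E·R² = 2.1137 × (1737.4)² ≈ 6380365 km².

6380365 km²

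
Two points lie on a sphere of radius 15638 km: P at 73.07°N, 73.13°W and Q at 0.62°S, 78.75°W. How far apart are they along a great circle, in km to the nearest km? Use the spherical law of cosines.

20135 km

Let φ₁ = 1.2753 rad, φ₂ = -0.0108 rad, and Δλ = -0.0981 rad.
cos c = sin φ₁ sin φ₂ + cos φ₁ cos φ₂ cos Δλ = (0.9567)(-0.0108) + (0.2912)(0.9999)(0.9952) = 0.27943,
so c = arccos(0.27943) = 1.28759 rad.
Distance = R·c = 15638 × 1.2876 ≈ 20135 km.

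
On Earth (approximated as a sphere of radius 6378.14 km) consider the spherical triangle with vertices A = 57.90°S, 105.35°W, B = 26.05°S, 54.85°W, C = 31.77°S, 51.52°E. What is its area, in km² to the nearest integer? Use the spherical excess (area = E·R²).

Side lengths (central angles): a = 1.5548, b = 1.5402, c = 0.8289 rad; semiperimeter s = 1.9620.
By l'Huilier's theorem, tan(E/4) = √[tan(s/2) tan((s−a)/2) tan((s−b)/2) tan((s−c)/2)], giving spherical excess E = 0.8085 rad.
Area = E·R² = 0.8085 × (6378.14)² ≈ 32892268 km².

32892268 km²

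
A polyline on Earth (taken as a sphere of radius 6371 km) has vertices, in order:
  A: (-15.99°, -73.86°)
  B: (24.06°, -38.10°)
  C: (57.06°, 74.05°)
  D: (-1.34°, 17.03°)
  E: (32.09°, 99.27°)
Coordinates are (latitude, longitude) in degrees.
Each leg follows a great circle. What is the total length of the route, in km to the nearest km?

Leg A→B: central angle 0.9273 rad, distance 5907.8 km.
Leg B→C: central angle 1.4152 rad, distance 9016.4 km.
Leg C→D: central angle 1.2909 rad, distance 8224.1 km.
Leg D→E: central angle 1.4687 rad, distance 9357.0 km.
Total: 5907.8 + 9016.4 + 8224.1 + 9357.0 ≈ 32505 km.

32505 km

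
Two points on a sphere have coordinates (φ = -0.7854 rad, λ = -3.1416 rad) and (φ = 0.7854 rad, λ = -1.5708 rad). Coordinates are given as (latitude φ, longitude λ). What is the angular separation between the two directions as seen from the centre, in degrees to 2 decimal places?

120.00°

Let φ₁ = -0.7854 rad, φ₂ = 0.7854 rad, and Δλ = 1.5708 rad.
cos c = sin φ₁ sin φ₂ + cos φ₁ cos φ₂ cos Δλ = (-0.7071)(0.7071) + (0.7071)(0.7071)(-0.0000) = -0.50000,
so c = arccos(-0.50000) = 2.09440 rad.
So the angular separation is 120.00°.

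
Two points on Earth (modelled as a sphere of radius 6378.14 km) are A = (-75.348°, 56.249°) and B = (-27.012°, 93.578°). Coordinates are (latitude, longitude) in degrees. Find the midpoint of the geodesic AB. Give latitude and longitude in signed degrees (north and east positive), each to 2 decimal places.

Central angle δ = 0.9038 rad. Interpolating on the sphere with fraction f = 0.5:
P = [sin((1−f)δ)·A + sin(fδ)·B] / sin δ = 0.5558·A + 0.5558·B in Cartesian coordinates,
giving P = (0.0472, 0.6111, -0.7902), i.e. latitude -52.20°, longitude 85.58°.

-52.20°, 85.58°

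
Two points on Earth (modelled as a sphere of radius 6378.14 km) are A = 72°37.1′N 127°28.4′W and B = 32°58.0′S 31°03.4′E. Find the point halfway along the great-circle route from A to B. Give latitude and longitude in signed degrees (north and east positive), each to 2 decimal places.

The central angle between A and B is δ = 2.4227 rad.
With f = 0.5, the slerp weights are sin((1−f)δ)/sin δ = 1.4215 and sin(fδ)/sin δ = 1.4215.
Weighted sum of the unit vectors: (1.4215)·(-0.1817,-0.2371,0.9543) + (1.4215)·(0.7187,0.4328,-0.5442) = (0.7633, 0.2782, 0.5831).
Converting back: φ = atan2(z, √(x²+y²)) = 35.67°, λ = atan2(y, x) = 20.03°.

35.67°, 20.03°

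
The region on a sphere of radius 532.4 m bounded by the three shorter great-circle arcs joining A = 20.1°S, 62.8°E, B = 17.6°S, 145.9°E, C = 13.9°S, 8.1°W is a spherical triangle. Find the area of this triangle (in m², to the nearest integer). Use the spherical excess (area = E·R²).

216430 m²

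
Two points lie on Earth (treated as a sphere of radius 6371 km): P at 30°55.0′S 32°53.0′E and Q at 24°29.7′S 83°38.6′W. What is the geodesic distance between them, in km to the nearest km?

10874 km

In radians: φ₁ = -0.5396, φ₂ = -0.4275, Δλ = -116.527° = -2.0338 rad.
cos c = sin φ₁ sin φ₂ + cos φ₁ cos φ₂ cos Δλ = (-0.5138)(-0.4146) + (0.8579)(0.9100)(-0.4466) = -0.13565,
so c = arccos(-0.13565) = 1.70686 rad.
Distance = R·c = 6371 × 1.7069 ≈ 10874 km.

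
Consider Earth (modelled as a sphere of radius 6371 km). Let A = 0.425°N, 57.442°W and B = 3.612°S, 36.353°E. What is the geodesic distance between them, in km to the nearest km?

Let φ₁ = 0.0074 rad, φ₂ = -0.0630 rad, and Δλ = 1.6370 rad.
cos c = sin φ₁ sin φ₂ + cos φ₁ cos φ₂ cos Δλ = (0.0074)(-0.0630) + (1.0000)(0.9980)(-0.0662) = -0.06652,
so c = arccos(-0.06652) = 1.63737 rad.
Distance = R·c = 6371 × 1.6374 ≈ 10432 km.

10432 km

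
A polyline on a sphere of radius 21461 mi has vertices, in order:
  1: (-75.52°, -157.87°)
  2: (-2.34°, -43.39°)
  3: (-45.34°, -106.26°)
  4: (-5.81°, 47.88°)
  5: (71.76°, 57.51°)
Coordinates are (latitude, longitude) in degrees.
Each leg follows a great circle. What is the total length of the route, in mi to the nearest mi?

Leg 1→2: central angle 1.6348 rad, distance 35085.1 mi.
Leg 2→3: central angle 1.2140 rad, distance 26053.0 mi.
Leg 3→4: central angle 2.1619 rad, distance 46396.0 mi.
Leg 4→5: central angle 1.3583 rad, distance 29151.4 mi.
Total: 35085.1 + 26053.0 + 46396.0 + 29151.4 ≈ 136686 mi.

136686 mi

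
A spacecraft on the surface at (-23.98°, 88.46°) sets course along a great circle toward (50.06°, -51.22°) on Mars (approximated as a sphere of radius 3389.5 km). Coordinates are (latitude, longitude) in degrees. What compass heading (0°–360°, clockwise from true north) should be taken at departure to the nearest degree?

320°

With φ₁ = -0.4185, φ₂ = 0.8737, Δλ = -2.4379 rad, the forward-azimuth formula gives
θ = atan2( sin Δλ cos φ₂ , cos φ₁ sin φ₂ − sin φ₁ cos φ₂ cos Δλ ) = atan2(-0.4154, 0.5016) = -39.63°.
Adding 360° brings this into [0°, 360°): 320°.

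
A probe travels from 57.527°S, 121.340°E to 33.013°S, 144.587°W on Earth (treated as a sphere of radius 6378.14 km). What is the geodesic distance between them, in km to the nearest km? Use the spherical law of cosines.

7200 km

In radians: φ₁ = -1.0040, φ₂ = -0.5762, Δλ = 94.073° = 1.6419 rad.
cos c = sin φ₁ sin φ₂ + cos φ₁ cos φ₂ cos Δλ = (-0.8436)(-0.5448) + (0.5369)(0.8385)(-0.0710) = 0.42766,
so c = arccos(0.42766) = 1.12889 rad.
Distance = R·c = 6378.14 × 1.1289 ≈ 7200 km.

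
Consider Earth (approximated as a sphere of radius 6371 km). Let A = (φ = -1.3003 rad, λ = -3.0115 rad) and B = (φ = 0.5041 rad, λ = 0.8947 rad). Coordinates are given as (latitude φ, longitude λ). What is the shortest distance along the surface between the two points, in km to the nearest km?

14385 km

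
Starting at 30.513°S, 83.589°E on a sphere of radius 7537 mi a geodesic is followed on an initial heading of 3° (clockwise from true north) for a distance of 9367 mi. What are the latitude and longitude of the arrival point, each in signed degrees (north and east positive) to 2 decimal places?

Angular distance δ = d/R = 9367/7537 = 1.24280 rad; initial bearing θ = 0.0524 rad.
sin φ₂ = sin φ₁ cos δ + cos φ₁ sin δ cos θ = (-0.5077)(0.3221) + (0.8615)(0.9467)(0.9986) = 0.6509, so φ₂ = 40.61°.
Δλ = atan2(sin θ sin δ cos φ₁, cos δ − sin φ₁ sin φ₂) = atan2(0.0427, 0.6526) = 3.742°.
λ₂ = 83.589° + 3.742° = 87.33°.

40.61°, 87.33°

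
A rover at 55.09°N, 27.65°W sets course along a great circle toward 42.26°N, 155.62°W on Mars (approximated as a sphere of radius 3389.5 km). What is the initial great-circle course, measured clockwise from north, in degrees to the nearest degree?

Δλ = -127.970° = -2.2335 rad.
y = sin Δλ · cos φ₂ = (-0.7883)(0.7401) = -0.5834
x = cos φ₁ sin φ₂ − sin φ₁ cos φ₂ cos Δλ = (0.5723)(0.6725) − (0.8201)(0.7401)(-0.6152) = 0.7583
θ = atan2(y, x) = -37.58°; adding 360° gives 322°.

322°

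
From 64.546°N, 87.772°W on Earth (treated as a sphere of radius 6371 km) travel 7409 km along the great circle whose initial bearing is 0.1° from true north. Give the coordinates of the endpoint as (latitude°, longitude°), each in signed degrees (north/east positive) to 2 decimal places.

Angular distance δ = d/R = 7409/6371 = 1.16293 rad; initial bearing θ = 0.0017 rad.
sin φ₂ = sin φ₁ cos δ + cos φ₁ sin δ cos θ = (0.9029)(0.3967) + (0.4298)(0.9180)(1.0000) = 0.7527, so φ₂ = 48.82°.
Δλ = atan2(sin θ sin δ cos φ₁, cos δ − sin φ₁ sin φ₂) = atan2(0.0007, -0.2830) = 179.861°.
λ₂ = -87.772° + 179.861° = 92.09°.

48.82°, 92.09°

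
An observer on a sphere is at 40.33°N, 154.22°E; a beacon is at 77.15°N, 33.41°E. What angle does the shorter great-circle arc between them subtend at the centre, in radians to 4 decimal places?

With latitudes φ₁ = 40.330°, φ₂ = 77.150° and longitude difference Δλ = -120.810°:
Haversine: a = sin²(Δφ/2) + cos φ₁ cos φ₂ sin²(Δλ/2) = 0.0997 + (0.7623)(0.2224)(0.7561) = 0.22793.
Central angle c = 2·arcsin(√a) = 0.99543 rad.
So the angular separation is 0.9954 rad.

0.9954 rad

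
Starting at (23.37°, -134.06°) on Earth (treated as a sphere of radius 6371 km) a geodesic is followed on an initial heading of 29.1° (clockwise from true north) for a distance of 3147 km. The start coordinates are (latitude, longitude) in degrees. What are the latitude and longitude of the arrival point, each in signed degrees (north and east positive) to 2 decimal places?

46.85°, -114.36°

Angular distance δ = d/R = 3147/6371 = 0.49396 rad; initial bearing θ = 0.5079 rad.
sin φ₂ = sin φ₁ cos δ + cos φ₁ sin δ cos θ = (0.3967)(0.8805) + (0.9180)(0.4741)(0.8738) = 0.7295, so φ₂ = 46.85°.
Δλ = atan2(sin θ sin δ cos φ₁, cos δ − sin φ₁ sin φ₂) = atan2(0.2117, 0.5911) = 19.702°.
λ₂ = -134.060° + 19.702° = -114.36°.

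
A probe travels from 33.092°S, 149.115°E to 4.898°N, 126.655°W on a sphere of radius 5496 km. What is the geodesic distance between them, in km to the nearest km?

8428 km

In radians: φ₁ = -0.5776, φ₂ = 0.0855, Δλ = 84.230° = 1.4701 rad.
Haversine: a = sin²(Δφ/2) + cos φ₁ cos φ₂ sin²(Δλ/2) = 0.1059 + (0.8378)(0.9963)(0.4497) = 0.48135.
Central angle c = 2·arcsin(√a) = 1.53348 rad.
Distance = R·c = 5496 × 1.5335 ≈ 8428 km.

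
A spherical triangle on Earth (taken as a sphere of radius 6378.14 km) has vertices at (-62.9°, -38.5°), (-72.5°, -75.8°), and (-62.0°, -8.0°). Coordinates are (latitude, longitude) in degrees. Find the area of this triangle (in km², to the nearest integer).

Side lengths (central angles): a = 0.4614, b = 0.2444, c = 0.2909 rad; semiperimeter s = 0.4984.
By l'Huilier's theorem, tan(E/4) = √[tan(s/2) tan((s−a)/2) tan((s−b)/2) tan((s−c)/2)], giving spherical excess E = 0.0316 rad.
Area = E·R² = 0.0316 × (6378.14)² ≈ 1286334 km².

1286334 km²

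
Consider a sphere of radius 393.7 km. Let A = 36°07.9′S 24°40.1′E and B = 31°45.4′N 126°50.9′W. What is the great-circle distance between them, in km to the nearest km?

Let φ₁ = -0.6306 rad, φ₂ = 0.5543 rad, and Δλ = -2.6445 rad.
cos c = sin φ₁ sin φ₂ + cos φ₁ cos φ₂ cos Δλ = (-0.5896)(0.5263) + (0.8077)(0.8503)(-0.8790) = -0.91396,
so c = arccos(-0.91396) = 2.72373 rad.
Distance = R·c = 393.7 × 2.7237 ≈ 1072 km.

1072 km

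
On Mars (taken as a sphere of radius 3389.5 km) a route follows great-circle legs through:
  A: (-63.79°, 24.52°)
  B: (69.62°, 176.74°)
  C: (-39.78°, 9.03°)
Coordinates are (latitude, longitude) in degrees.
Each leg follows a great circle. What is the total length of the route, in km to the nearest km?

Leg A→B: central angle 2.9272 rad, distance 9921.7 km.
Leg B→C: central angle 2.6086 rad, distance 8841.8 km.
Total: 9921.7 + 8841.8 ≈ 18763 km.

18763 km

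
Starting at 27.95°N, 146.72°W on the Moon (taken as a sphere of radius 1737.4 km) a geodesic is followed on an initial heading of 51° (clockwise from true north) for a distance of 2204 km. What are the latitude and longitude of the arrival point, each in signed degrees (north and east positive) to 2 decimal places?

Angular distance δ = d/R = 2204/1737.4 = 1.26856 rad; initial bearing θ = 0.8901 rad.
sin φ₂ = sin φ₁ cos δ + cos φ₁ sin δ cos θ = (0.4687)(0.2977) + (0.8834)(0.9547)(0.6293) = 0.6702, so φ₂ = 42.08°.
Δλ = atan2(sin θ sin δ cos φ₁, cos δ − sin φ₁ sin φ₂) = atan2(0.6554, -0.0165) = 91.441°.
λ₂ = -146.720° + 91.441° = -55.28°.

42.08°, -55.28°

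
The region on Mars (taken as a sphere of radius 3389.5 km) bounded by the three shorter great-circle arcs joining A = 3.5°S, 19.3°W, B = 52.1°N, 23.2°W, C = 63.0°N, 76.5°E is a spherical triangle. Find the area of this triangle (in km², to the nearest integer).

Side lengths (central angles): a = 0.8552, b = 1.6712, c = 0.9721 rad; semiperimeter s = 1.7492.
By l'Huilier's theorem, tan(E/4) = √[tan(s/2) tan((s−a)/2) tan((s−b)/2) tan((s−c)/2)], giving spherical excess E = 0.3819 rad.
Area = E·R² = 0.3819 × (3389.5)² ≈ 4387294 km².

4387294 km²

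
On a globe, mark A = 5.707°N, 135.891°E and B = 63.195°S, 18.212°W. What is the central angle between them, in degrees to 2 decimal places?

Let φ₁ = 0.0996 rad, φ₂ = -1.1030 rad, and Δλ = -2.6896 rad.
Haversine: a = sin²(Δφ/2) + cos φ₁ cos φ₂ sin²(Δλ/2) = 0.3200 + (0.9950)(0.4510)(0.9498) = 0.74621.
Central angle c = 2·arcsin(√a) = 2.08566 rad.
So the angular separation is 119.50°.

119.50°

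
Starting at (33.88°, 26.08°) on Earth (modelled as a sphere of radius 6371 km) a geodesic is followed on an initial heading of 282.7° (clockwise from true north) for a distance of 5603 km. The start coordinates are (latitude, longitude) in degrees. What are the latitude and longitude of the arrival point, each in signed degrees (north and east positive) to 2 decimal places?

Angular distance δ = d/R = 5603/6371 = 0.87945 rad; initial bearing θ = 4.9340 rad.
sin φ₂ = sin φ₁ cos δ + cos φ₁ sin δ cos θ = (0.5575)(0.6376) + (0.8302)(0.7704)(0.2198) = 0.4960, so φ₂ = 29.74°.
Δλ = atan2(sin θ sin δ cos φ₁, cos δ − sin φ₁ sin φ₂) = atan2(-0.6239, 0.3611) = -59.943°.
λ₂ = 26.080° − 59.943° = -33.86°.

29.74°, -33.86°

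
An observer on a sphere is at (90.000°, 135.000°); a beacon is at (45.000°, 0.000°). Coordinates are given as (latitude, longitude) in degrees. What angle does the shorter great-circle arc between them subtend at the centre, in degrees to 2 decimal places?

45.00°

With latitudes φ₁ = 90.000°, φ₂ = 45.000° and longitude difference Δλ = -135.000°:
Haversine: a = sin²(Δφ/2) + cos φ₁ cos φ₂ sin²(Δλ/2) = 0.1464 + (0.0000)(0.7071)(0.8536) = 0.14645.
Central angle c = 2·arcsin(√a) = 0.78540 rad.
So the angular separation is 45.00°.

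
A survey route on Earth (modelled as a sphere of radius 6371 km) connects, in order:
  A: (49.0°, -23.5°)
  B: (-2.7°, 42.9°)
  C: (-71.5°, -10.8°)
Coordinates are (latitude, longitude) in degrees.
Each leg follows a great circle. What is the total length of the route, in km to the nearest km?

Leg A→B: central angle 1.3420 rad, distance 8549.9 km.
Leg B→C: central angle 1.3363 rad, distance 8513.8 km.
Total: 8549.9 + 8513.8 ≈ 17064 km.

17064 km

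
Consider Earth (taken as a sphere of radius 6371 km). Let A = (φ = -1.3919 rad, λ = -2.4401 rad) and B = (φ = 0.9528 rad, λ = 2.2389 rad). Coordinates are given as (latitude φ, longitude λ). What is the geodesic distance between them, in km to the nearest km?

15974 km

With latitudes φ₁ = -79.750°, φ₂ = 54.591° and longitude difference Δλ = -91.913°:
cos c = sin φ₁ sin φ₂ + cos φ₁ cos φ₂ cos Δλ = (-0.9840)(0.8150) + (0.1779)(0.5794)(-0.0334) = -0.80548,
so c = arccos(-0.80548) = 2.50727 rad.
Distance = R·c = 6371 × 2.5073 ≈ 15974 km.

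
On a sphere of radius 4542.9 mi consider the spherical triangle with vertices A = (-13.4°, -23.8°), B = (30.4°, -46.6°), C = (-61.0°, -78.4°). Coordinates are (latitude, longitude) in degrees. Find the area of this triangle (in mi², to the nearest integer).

Side lengths (central angles): a = 1.6581, b = 1.0748, c = 0.8550 rad; semiperimeter s = 1.7940.
By l'Huilier's theorem, tan(E/4) = √[tan(s/2) tan((s−a)/2) tan((s−b)/2) tan((s−c)/2)], giving spherical excess E = 0.5072 rad.
Area = E·R² = 0.5072 × (4542.9)² ≈ 10467083 mi².

10467083 mi²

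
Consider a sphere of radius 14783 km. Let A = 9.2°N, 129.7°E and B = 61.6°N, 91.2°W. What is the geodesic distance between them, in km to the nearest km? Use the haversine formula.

Let φ₁ = 0.1606 rad, φ₂ = 1.0751 rad, and Δλ = 2.4278 rad.
Haversine: a = sin²(Δφ/2) + cos φ₁ cos φ₂ sin²(Δλ/2) = 0.1949 + (0.9871)(0.4756)(0.8779) = 0.60712.
Central angle c = 2·arcsin(√a) = 1.78671 rad.
Distance = R·c = 14783 × 1.7867 ≈ 26413 km.

26413 km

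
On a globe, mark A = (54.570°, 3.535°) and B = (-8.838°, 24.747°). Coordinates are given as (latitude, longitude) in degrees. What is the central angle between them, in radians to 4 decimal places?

1.1496 rad

In radians: φ₁ = 0.9524, φ₂ = -0.1543, Δλ = 21.212° = 0.3702 rad.
cos c = sin φ₁ sin φ₂ + cos φ₁ cos φ₂ cos Δλ = (0.8148)(-0.1536) + (0.5797)(0.9881)(0.9322) = 0.40882,
so c = arccos(0.40882) = 1.14963 rad.
So the angular separation is 1.1496 rad.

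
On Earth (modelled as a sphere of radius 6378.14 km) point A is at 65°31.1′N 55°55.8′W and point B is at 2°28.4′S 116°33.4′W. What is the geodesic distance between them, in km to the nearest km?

With latitudes φ₁ = 65.518°, φ₂ = -2.473° and longitude difference Δλ = -60.627°:
cos c = sin φ₁ sin φ₂ + cos φ₁ cos φ₂ cos Δλ = (0.9101)(-0.0432) + (0.4144)(0.9991)(0.4905) = 0.16380,
so c = arccos(0.16380) = 1.40626 rad.
Distance = R·c = 6378.14 × 1.4063 ≈ 8969 km.

8969 km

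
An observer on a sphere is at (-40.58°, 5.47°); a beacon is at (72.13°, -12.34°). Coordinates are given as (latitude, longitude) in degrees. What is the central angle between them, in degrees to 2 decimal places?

In radians: φ₁ = -0.7083, φ₂ = 1.2589, Δλ = -17.810° = -0.3108 rad.
cos c = sin φ₁ sin φ₂ + cos φ₁ cos φ₂ cos Δλ = (-0.6505)(0.9518) + (0.7595)(0.3069)(0.9521) = -0.39724,
so c = arccos(-0.39724) = 1.97930 rad.
So the angular separation is 113.41°.

113.41°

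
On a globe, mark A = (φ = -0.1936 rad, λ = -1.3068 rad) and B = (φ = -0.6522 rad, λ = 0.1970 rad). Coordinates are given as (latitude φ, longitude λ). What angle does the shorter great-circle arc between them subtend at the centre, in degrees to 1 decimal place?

80.3°

With latitudes φ₁ = -11.092°, φ₂ = -37.368° and longitude difference Δλ = 86.161°:
cos c = sin φ₁ sin φ₂ + cos φ₁ cos φ₂ cos Δλ = (-0.1924)(-0.6069) + (0.9813)(0.7948)(0.0669) = 0.16898,
so c = arccos(0.16898) = 1.40100 rad.
So the angular separation is 80.3°.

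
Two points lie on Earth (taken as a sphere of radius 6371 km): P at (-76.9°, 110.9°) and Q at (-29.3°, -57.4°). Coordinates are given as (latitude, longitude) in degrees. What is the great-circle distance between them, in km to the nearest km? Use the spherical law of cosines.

In radians: φ₁ = -1.3422, φ₂ = -0.5114, Δλ = -168.300° = -2.9374 rad.
cos c = sin φ₁ sin φ₂ + cos φ₁ cos φ₂ cos Δλ = (-0.9740)(-0.4894) + (0.2267)(0.8721)(-0.9792) = 0.28310,
so c = arccos(0.28310) = 1.28377 rad.
Distance = R·c = 6371 × 1.2838 ≈ 8179 km.

8179 km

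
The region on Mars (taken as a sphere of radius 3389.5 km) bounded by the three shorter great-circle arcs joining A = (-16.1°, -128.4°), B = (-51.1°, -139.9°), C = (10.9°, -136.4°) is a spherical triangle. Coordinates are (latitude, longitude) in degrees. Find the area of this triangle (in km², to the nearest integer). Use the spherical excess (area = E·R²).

984594 km²

Side lengths (central angles): a = 1.0834, b = 0.4911, c = 0.6317 rad; semiperimeter s = 1.1031.
By l'Huilier's theorem, tan(E/4) = √[tan(s/2) tan((s−a)/2) tan((s−b)/2) tan((s−c)/2)], giving spherical excess E = 0.0857 rad.
Area = E·R² = 0.0857 × (3389.5)² ≈ 984594 km².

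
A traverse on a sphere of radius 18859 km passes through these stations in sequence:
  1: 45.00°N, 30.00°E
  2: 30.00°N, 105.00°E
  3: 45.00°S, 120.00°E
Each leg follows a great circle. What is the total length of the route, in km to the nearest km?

44578 km

Leg 1→2: central angle 1.0332 rad, distance 19485.7 km.
Leg 2→3: central angle 1.3305 rad, distance 25092.6 km.
Total: 19485.7 + 25092.6 ≈ 44578 km.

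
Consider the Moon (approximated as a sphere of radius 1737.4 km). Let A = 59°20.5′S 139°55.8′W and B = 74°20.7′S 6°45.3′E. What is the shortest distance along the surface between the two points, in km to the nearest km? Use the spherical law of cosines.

1349 km

In radians: φ₁ = -1.0357, φ₂ = -1.2976, Δλ = 146.685° = 2.5601 rad.
cos c = sin φ₁ sin φ₂ + cos φ₁ cos φ₂ cos Δλ = (-0.8602)(-0.9629) + (0.5099)(0.2698)(-0.8357) = 0.71333,
so c = arccos(0.71333) = 0.77656 rad.
Distance = R·c = 1737.4 × 0.7766 ≈ 1349 km.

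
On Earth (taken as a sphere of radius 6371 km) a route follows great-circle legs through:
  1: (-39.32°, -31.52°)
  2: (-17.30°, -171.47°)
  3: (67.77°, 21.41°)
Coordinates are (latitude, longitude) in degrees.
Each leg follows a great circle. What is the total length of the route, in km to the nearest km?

26798 km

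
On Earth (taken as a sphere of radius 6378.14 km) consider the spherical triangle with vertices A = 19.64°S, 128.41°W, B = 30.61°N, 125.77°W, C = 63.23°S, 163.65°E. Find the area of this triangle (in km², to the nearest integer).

Side lengths (central angles): a = 1.9026, b = 1.0935, c = 0.8781 rad; semiperimeter s = 1.9371.
By l'Huilier's theorem, tan(E/4) = √[tan(s/2) tan((s−a)/2) tan((s−b)/2) tan((s−c)/2)], giving spherical excess E = 0.3241 rad.
Area = E·R² = 0.3241 × (6378.14)² ≈ 13184554 km².

13184554 km²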